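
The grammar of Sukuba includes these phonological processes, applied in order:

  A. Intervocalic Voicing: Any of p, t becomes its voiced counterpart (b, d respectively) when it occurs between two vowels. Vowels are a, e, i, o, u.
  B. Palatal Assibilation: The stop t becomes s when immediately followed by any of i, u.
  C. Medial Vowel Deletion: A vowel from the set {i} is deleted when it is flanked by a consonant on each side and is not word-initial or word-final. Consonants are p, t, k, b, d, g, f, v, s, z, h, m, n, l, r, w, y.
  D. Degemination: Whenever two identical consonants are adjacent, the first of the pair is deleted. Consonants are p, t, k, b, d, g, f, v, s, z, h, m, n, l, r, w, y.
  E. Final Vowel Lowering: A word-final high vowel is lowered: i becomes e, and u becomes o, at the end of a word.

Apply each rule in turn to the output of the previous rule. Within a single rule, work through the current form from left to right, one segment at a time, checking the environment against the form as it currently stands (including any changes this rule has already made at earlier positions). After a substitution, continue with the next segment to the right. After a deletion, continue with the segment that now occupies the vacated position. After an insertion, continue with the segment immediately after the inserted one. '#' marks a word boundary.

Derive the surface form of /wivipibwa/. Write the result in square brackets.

A Intervocalic Voicing: [wivipibwa] → [wivibibwa]
B Palatal Assibilation: no change — [wivibibwa]
C Medial Vowel Deletion: [wivibibwa] → [wvbbwa]
D Degemination: [wvbbwa] → [wvbwa]
E Final Vowel Lowering: no change — [wvbwa]

[wvbwa]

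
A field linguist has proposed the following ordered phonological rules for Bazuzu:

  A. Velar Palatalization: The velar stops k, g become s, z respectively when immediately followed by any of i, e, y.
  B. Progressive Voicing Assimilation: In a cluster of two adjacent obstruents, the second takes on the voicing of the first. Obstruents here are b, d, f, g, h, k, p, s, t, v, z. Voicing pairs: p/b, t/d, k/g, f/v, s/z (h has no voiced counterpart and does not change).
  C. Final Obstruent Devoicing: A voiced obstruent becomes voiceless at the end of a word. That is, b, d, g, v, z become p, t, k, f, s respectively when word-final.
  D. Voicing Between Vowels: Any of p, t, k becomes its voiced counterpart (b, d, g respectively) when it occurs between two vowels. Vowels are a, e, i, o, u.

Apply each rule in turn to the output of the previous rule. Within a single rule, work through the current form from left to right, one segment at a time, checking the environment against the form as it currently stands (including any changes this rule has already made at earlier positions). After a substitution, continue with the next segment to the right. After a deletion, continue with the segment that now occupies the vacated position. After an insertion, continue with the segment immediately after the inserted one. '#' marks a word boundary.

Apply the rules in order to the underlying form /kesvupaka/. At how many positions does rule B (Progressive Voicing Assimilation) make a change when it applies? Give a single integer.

A Velar Palatalization: [kesvupaka] → [sesvupaka]
B Progressive Voicing Assimilation: [sesvupaka] → [sesfupaka]
C Final Obstruent Devoicing: no change — [sesfupaka]
D Voicing Between Vowels: [sesfupaka] → [sesfubaga]
Rule B changed 1 position(s).

1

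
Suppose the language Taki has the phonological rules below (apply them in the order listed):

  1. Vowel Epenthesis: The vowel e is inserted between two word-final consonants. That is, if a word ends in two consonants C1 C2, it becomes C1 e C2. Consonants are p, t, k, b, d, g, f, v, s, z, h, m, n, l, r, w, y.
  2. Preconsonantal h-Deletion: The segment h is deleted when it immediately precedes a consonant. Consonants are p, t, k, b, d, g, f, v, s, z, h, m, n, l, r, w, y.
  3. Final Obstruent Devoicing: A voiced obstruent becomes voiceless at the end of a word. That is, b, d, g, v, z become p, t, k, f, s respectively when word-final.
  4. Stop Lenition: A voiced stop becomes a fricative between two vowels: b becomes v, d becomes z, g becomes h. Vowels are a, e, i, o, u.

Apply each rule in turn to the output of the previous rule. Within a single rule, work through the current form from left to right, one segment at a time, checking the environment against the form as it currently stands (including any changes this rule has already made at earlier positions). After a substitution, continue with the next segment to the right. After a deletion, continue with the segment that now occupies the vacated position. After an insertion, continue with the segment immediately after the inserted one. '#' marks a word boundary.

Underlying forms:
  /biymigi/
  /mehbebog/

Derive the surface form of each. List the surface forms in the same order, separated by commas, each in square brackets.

/biymigi/:
  1 Vowel Epenthesis: no change — [biymigi]
  2 Preconsonantal h-Deletion: no change — [biymigi]
  3 Final Obstruent Devoicing: no change — [biymigi]
  4 Stop Lenition: [biymigi] → [biymihi]
/mehbebog/:
  1 Vowel Epenthesis: no change — [mehbebog]
  2 Preconsonantal h-Deletion: [mehbebog] → [mebebog]
  3 Final Obstruent Devoicing: [mebebog] → [mebebok]
  4 Stop Lenition: [mebebok] → [mevevok]

[biymihi], [mevevok]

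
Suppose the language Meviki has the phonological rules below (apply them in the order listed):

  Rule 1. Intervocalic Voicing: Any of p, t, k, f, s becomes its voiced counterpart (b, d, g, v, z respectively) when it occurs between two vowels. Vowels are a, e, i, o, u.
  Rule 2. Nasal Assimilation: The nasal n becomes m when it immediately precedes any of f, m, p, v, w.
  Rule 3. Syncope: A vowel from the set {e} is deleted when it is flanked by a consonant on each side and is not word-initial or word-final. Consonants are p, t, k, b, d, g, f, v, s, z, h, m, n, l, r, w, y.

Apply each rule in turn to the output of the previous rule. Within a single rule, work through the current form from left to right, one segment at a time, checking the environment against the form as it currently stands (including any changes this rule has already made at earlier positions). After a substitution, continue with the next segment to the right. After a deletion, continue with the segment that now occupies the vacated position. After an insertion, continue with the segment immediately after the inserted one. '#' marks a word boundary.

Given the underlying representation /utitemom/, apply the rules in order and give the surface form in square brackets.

[udidmom]

Rule 1 Intervocalic Voicing: [utitemom] → [udidemom]
Rule 2 Nasal Assimilation: no change — [udidemom]
Rule 3 Syncope: [udidemom] → [udidmom]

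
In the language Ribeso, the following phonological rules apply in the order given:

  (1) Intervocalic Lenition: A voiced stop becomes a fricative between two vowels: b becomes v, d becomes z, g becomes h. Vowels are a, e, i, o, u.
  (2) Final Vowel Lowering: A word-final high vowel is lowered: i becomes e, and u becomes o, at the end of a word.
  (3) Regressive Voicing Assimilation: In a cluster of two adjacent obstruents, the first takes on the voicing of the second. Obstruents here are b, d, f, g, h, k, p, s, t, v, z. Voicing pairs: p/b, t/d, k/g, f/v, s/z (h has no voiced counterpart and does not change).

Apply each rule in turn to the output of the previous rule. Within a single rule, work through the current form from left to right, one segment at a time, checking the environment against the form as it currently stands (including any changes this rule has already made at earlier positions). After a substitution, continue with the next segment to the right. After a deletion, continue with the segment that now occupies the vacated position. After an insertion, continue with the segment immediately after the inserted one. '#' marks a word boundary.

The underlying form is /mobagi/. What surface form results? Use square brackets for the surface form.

(1) Intervocalic Lenition: [mobagi] → [movahi]
(2) Final Vowel Lowering: [movahi] → [movahe]
(3) Regressive Voicing Assimilation: no change — [movahe]

[movahe]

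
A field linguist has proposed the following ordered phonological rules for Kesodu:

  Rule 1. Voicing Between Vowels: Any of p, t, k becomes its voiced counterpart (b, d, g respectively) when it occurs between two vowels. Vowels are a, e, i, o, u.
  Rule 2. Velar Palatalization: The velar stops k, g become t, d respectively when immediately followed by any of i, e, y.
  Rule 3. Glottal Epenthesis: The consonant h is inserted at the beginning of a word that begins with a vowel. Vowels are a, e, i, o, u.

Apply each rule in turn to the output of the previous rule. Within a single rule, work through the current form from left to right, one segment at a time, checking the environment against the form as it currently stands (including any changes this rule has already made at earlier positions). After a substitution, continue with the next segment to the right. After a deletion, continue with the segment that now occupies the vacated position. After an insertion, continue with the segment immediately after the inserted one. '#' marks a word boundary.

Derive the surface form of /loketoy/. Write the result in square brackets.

Rule 1 Voicing Between Vowels: [loketoy] → [logedoy]
Rule 2 Velar Palatalization: [logedoy] → [lodedoy]
Rule 3 Glottal Epenthesis: no change — [lodedoy]

[lodedoy]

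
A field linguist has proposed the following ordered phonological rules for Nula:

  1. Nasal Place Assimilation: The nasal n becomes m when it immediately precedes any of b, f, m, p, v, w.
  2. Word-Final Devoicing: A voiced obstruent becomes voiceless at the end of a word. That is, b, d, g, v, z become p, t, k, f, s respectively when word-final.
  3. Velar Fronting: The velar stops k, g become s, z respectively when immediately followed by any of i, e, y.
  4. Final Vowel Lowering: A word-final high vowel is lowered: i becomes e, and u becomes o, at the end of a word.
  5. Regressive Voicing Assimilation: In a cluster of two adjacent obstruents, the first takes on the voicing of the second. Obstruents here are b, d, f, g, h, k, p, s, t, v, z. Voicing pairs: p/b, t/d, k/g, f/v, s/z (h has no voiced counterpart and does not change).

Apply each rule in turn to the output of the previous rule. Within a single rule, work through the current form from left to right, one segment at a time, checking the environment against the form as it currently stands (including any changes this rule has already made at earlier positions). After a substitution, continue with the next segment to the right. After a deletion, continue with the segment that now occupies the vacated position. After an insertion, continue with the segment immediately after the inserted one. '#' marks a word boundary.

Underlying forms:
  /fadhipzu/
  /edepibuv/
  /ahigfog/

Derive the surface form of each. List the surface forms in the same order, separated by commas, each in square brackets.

/fadhipzu/:
  1 Nasal Place Assimilation: no change — [fadhipzu]
  2 Word-Final Devoicing: no change — [fadhipzu]
  3 Velar Fronting: no change — [fadhipzu]
  4 Final Vowel Lowering: [fadhipzu] → [fadhipzo]
  5 Regressive Voicing Assimilation: [fadhipzo] → [fathibzo]
/edepibuv/:
  1 Nasal Place Assimilation: no change — [edepibuv]
  2 Word-Final Devoicing: [edepibuv] → [edepibuf]
  3 Velar Fronting: no change — [edepibuf]
  4 Final Vowel Lowering: no change — [edepibuf]
  5 Regressive Voicing Assimilation: no change — [edepibuf]
/ahigfog/:
  1 Nasal Place Assimilation: no change — [ahigfog]
  2 Word-Final Devoicing: [ahigfog] → [ahigfok]
  3 Velar Fronting: no change — [ahigfok]
  4 Final Vowel Lowering: no change — [ahigfok]
  5 Regressive Voicing Assimilation: [ahigfok] → [ahikfok]

[fathibzo], [edepibuf], [ahikfok]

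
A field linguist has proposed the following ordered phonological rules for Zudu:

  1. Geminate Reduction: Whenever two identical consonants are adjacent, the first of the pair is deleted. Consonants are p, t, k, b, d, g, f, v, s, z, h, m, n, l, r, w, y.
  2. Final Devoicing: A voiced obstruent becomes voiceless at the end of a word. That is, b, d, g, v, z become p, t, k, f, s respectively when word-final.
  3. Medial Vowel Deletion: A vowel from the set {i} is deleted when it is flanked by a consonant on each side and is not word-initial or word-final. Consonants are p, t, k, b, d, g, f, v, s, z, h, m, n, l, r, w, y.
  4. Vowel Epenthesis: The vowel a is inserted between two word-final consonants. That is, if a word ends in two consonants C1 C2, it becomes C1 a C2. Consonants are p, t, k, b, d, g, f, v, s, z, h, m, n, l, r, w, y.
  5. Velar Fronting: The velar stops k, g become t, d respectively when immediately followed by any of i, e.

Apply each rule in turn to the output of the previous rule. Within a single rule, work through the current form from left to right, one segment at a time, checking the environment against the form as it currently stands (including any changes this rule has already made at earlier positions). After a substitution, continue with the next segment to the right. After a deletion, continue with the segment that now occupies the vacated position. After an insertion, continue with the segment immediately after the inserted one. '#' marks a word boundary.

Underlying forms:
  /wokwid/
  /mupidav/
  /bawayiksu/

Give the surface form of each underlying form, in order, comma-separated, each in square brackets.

[wokwat], [mupdaf], [bawayksu]

/wokwid/:
  1 Geminate Reduction: no change — [wokwid]
  2 Final Devoicing: [wokwid] → [wokwit]
  3 Medial Vowel Deletion: [wokwit] → [wokwt]
  4 Vowel Epenthesis: [wokwt] → [wokwat]
  5 Velar Fronting: no change — [wokwat]
/mupidav/:
  1 Geminate Reduction: no change — [mupidav]
  2 Final Devoicing: [mupidav] → [mupidaf]
  3 Medial Vowel Deletion: [mupidaf] → [mupdaf]
  4 Vowel Epenthesis: no change — [mupdaf]
  5 Velar Fronting: no change — [mupdaf]
/bawayiksu/:
  1 Geminate Reduction: no change — [bawayiksu]
  2 Final Devoicing: no change — [bawayiksu]
  3 Medial Vowel Deletion: [bawayiksu] → [bawayksu]
  4 Vowel Epenthesis: no change — [bawayksu]
  5 Velar Fronting: no change — [bawayksu]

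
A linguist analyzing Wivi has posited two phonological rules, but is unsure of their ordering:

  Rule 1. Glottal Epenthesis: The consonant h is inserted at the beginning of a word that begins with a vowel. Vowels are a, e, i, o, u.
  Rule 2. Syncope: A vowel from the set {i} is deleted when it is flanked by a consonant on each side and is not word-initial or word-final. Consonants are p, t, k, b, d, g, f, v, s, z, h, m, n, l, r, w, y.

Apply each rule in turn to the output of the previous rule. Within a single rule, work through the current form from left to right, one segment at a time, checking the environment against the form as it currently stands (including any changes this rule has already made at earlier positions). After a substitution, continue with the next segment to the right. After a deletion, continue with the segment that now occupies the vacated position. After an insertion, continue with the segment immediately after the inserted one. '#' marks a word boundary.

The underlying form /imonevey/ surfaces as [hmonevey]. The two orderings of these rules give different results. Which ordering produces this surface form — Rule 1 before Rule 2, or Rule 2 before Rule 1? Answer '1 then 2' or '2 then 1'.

Order 1 then 2:
  1 Glottal Epenthesis: [imonevey] → [himonevey]
  2 Syncope: [himonevey] → [hmonevey]
  result: [hmonevey]
Order 2 then 1:
  2 Syncope: no change — [imonevey]
  1 Glottal Epenthesis: [imonevey] → [himonevey]
  result: [himonevey]

1 then 2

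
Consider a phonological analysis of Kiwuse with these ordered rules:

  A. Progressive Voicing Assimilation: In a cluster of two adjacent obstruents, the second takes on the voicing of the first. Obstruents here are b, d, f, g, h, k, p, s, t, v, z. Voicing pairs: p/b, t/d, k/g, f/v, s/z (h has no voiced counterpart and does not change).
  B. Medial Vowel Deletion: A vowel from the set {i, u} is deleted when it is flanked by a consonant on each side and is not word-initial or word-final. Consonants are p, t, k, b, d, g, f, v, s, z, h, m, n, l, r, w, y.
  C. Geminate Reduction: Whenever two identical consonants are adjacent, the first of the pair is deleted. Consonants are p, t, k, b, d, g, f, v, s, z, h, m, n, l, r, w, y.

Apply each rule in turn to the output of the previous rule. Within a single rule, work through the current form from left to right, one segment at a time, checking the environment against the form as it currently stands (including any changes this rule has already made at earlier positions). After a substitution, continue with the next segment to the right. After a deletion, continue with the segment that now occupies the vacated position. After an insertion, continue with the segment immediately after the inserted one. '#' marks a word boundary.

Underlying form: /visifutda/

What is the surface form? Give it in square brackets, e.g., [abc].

[vsfta]

A Progressive Voicing Assimilation: [visifutda] → [visifutta]
B Medial Vowel Deletion: [visifutta] → [vsftta]
C Geminate Reduction: [vsftta] → [vsfta]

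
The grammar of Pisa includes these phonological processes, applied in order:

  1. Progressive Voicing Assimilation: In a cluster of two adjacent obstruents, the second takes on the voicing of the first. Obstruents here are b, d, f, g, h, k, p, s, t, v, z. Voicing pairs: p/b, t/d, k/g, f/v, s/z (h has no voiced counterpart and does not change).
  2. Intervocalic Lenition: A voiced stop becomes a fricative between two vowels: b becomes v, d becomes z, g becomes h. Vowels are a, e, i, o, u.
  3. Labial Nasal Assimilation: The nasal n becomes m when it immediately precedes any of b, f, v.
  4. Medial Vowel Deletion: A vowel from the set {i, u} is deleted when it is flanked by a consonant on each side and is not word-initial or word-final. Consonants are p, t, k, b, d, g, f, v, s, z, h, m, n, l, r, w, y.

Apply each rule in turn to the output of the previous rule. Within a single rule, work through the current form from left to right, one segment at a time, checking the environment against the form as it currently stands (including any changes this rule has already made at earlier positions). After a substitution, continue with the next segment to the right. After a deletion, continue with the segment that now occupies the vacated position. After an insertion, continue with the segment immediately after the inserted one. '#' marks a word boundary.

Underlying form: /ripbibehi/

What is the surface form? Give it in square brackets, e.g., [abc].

1 Progressive Voicing Assimilation: [ripbibehi] → [rippibehi]
2 Intervocalic Lenition: [rippibehi] → [rippivehi]
3 Labial Nasal Assimilation: no change — [rippivehi]
4 Medial Vowel Deletion: [rippivehi] → [rppvehi]

[rppvehi]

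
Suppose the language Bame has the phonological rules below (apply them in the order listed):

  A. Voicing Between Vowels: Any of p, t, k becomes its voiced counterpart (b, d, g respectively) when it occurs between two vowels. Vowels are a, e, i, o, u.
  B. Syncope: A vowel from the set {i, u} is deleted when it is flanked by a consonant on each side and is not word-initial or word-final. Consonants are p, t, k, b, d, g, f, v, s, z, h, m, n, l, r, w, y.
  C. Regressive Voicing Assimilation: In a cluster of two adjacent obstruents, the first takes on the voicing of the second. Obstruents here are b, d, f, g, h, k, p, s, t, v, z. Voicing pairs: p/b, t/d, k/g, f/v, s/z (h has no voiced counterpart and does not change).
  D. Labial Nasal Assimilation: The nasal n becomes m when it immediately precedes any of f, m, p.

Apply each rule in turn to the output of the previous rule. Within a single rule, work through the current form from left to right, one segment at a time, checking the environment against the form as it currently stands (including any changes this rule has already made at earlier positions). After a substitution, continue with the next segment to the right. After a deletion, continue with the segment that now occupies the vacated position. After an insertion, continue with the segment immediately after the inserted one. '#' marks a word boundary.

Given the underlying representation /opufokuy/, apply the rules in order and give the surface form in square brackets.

A Voicing Between Vowels: [opufokuy] → [obufoguy]
B Syncope: [obufoguy] → [obfogy]
C Regressive Voicing Assimilation: [obfogy] → [opfogy]
D Labial Nasal Assimilation: no change — [opfogy]

[opfogy]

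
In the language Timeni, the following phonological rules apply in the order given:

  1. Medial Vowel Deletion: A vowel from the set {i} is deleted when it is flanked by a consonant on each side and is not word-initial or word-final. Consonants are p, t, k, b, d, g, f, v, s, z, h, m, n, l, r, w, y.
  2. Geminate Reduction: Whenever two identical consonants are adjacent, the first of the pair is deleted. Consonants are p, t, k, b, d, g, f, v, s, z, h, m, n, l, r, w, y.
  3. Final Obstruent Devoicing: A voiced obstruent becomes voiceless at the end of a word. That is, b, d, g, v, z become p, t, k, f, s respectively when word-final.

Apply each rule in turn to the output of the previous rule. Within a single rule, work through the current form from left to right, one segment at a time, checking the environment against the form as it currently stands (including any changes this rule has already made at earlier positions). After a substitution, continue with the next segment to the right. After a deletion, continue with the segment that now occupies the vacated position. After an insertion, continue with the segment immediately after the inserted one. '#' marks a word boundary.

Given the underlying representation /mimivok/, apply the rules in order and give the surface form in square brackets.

1 Medial Vowel Deletion: [mimivok] → [mmvok]
2 Geminate Reduction: [mmvok] → [mvok]
3 Final Obstruent Devoicing: no change — [mvok]

[mvok]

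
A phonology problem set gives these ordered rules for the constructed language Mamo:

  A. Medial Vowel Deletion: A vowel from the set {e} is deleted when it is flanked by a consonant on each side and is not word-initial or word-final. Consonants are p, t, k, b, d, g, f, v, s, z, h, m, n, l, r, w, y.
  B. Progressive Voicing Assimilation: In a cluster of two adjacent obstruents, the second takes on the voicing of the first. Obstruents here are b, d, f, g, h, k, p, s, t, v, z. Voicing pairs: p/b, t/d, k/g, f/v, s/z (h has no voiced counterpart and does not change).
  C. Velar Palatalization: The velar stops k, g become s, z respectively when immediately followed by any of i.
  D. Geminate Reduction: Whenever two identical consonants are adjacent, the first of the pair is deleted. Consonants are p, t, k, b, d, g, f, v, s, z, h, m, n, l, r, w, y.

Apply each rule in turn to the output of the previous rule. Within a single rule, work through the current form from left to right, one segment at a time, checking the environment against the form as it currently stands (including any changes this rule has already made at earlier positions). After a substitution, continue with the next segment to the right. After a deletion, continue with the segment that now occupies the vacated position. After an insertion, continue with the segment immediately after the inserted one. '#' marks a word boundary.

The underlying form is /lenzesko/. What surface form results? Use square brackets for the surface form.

A Medial Vowel Deletion: [lenzesko] → [lnzsko]
B Progressive Voicing Assimilation: [lnzsko] → [lnzzgo]
C Velar Palatalization: no change — [lnzzgo]
D Geminate Reduction: [lnzzgo] → [lnzgo]

[lnzgo]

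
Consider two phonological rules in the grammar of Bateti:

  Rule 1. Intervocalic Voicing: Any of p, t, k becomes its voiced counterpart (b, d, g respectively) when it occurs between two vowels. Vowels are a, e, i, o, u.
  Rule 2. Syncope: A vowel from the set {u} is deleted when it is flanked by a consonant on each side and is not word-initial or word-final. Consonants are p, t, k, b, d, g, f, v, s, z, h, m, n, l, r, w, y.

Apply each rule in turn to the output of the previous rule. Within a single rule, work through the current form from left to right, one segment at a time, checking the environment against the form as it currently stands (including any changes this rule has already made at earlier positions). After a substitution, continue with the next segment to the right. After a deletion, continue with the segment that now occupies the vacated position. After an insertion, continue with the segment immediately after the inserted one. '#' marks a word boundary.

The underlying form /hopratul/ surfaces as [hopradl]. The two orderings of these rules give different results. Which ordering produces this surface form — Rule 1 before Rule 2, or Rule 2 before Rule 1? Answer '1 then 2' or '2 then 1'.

Order 1 then 2:
  1 Intervocalic Voicing: [hopratul] → [hopradul]
  2 Syncope: [hopradul] → [hopradl]
  result: [hopradl]
Order 2 then 1:
  2 Syncope: [hopratul] → [hopratl]
  1 Intervocalic Voicing: no change — [hopratl]
  result: [hopratl]

1 then 2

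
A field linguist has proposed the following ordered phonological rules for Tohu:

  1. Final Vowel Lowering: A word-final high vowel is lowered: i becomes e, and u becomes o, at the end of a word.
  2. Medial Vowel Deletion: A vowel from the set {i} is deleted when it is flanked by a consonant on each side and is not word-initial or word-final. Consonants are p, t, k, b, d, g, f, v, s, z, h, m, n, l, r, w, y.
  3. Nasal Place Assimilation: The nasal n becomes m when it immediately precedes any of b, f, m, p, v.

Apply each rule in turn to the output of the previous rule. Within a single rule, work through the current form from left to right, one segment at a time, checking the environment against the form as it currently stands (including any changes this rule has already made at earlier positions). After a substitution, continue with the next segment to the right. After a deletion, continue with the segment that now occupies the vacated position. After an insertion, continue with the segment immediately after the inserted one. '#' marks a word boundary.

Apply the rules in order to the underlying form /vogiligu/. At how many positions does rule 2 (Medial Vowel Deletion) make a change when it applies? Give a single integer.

2

1 Final Vowel Lowering: [vogiligu] → [vogiligo]
2 Medial Vowel Deletion: [vogiligo] → [voglgo]
3 Nasal Place Assimilation: no change — [voglgo]
Rule 2 changed 2 position(s).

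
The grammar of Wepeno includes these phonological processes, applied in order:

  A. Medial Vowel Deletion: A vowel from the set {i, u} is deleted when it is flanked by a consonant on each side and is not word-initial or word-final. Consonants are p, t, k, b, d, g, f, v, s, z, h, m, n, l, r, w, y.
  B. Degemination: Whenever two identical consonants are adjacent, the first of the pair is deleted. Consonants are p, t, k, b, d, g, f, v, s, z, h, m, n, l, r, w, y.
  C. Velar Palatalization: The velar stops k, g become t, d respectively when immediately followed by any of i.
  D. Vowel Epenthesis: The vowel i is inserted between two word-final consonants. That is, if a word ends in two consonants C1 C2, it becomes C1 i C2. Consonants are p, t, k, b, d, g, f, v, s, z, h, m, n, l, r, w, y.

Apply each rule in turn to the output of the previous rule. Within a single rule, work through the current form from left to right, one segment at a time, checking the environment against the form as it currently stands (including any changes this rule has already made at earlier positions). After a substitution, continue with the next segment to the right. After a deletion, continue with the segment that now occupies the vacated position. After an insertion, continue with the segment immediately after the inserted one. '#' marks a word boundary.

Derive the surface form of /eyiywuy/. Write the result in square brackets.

[eywiy]

A Medial Vowel Deletion: [eyiywuy] → [eyywy]
B Degemination: [eyywy] → [eywy]
C Velar Palatalization: no change — [eywy]
D Vowel Epenthesis: [eywy] → [eywiy]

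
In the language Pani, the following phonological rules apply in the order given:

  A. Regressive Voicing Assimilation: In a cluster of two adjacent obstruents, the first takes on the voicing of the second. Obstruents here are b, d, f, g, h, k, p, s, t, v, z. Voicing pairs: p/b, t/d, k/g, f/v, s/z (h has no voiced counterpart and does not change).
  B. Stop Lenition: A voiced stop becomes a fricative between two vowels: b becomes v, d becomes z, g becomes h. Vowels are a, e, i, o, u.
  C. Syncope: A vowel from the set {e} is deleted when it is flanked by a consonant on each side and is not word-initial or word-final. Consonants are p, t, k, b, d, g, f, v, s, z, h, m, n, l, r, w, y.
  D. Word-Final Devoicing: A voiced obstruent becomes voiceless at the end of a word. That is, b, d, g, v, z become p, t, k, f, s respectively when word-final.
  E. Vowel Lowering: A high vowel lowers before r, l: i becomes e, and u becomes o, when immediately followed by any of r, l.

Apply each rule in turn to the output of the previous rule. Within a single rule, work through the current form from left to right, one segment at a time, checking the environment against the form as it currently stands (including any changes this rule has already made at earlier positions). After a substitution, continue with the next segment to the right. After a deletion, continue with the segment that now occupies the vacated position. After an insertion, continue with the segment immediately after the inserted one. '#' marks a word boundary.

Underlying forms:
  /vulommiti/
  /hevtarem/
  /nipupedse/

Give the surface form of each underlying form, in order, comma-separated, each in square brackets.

/vulommiti/:
  A Regressive Voicing Assimilation: no change — [vulommiti]
  B Stop Lenition: no change — [vulommiti]
  C Syncope: no change — [vulommiti]
  D Word-Final Devoicing: no change — [vulommiti]
  E Vowel Lowering: [vulommiti] → [volommiti]
/hevtarem/:
  A Regressive Voicing Assimilation: [hevtarem] → [heftarem]
  B Stop Lenition: no change — [heftarem]
  C Syncope: [heftarem] → [hftarm]
  D Word-Final Devoicing: no change — [hftarm]
  E Vowel Lowering: no change — [hftarm]
/nipupedse/:
  A Regressive Voicing Assimilation: [nipupedse] → [nipupetse]
  B Stop Lenition: no change — [nipupetse]
  C Syncope: [nipupetse] → [nipuptse]
  D Word-Final Devoicing: no change — [nipuptse]
  E Vowel Lowering: no change — [nipuptse]

[volommiti], [hftarm], [nipuptse]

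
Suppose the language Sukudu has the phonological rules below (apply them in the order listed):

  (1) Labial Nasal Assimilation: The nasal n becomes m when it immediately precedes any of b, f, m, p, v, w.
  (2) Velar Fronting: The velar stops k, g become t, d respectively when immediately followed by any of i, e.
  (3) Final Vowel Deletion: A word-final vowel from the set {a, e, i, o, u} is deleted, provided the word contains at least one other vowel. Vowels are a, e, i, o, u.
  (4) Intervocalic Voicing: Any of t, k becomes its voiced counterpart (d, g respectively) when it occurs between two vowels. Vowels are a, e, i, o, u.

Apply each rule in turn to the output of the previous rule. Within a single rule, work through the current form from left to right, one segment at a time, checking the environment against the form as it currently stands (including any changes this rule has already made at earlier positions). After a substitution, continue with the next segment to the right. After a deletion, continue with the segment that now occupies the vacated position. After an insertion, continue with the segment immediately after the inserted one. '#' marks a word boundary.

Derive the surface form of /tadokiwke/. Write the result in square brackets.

[tadodiwt]

(1) Labial Nasal Assimilation: no change — [tadokiwke]
(2) Velar Fronting: [tadokiwke] → [tadotiwte]
(3) Final Vowel Deletion: [tadotiwte] → [tadotiwt]
(4) Intervocalic Voicing: [tadotiwt] → [tadodiwt]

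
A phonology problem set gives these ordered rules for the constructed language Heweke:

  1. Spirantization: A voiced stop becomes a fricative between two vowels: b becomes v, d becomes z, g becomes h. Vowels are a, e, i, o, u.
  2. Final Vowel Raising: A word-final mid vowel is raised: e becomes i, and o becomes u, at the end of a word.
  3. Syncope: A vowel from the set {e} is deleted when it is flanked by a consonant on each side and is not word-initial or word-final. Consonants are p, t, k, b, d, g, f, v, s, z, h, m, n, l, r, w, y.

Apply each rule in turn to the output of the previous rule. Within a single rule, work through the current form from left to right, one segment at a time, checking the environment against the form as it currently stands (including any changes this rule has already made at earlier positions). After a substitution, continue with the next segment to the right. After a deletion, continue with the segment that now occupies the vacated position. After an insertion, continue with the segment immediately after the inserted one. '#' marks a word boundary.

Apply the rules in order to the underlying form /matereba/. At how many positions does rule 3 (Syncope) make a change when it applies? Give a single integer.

2

1 Spirantization: [matereba] → [matereva]
2 Final Vowel Raising: no change — [matereva]
3 Syncope: [matereva] → [matrva]
Rule 3 changed 2 position(s).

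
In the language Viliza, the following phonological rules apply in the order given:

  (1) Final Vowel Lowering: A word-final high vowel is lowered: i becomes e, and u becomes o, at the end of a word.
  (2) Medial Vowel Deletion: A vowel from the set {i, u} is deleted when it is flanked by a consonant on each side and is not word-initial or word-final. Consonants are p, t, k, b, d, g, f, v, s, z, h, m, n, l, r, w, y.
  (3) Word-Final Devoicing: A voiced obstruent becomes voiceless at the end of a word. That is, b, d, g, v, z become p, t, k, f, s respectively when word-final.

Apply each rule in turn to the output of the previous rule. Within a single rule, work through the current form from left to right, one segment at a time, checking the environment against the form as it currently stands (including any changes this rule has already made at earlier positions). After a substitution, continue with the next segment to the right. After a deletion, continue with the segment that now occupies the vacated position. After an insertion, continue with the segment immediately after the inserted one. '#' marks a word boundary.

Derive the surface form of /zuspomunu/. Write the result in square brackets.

(1) Final Vowel Lowering: [zuspomunu] → [zuspomuno]
(2) Medial Vowel Deletion: [zuspomuno] → [zspomno]
(3) Word-Final Devoicing: no change — [zspomno]

[zspomno]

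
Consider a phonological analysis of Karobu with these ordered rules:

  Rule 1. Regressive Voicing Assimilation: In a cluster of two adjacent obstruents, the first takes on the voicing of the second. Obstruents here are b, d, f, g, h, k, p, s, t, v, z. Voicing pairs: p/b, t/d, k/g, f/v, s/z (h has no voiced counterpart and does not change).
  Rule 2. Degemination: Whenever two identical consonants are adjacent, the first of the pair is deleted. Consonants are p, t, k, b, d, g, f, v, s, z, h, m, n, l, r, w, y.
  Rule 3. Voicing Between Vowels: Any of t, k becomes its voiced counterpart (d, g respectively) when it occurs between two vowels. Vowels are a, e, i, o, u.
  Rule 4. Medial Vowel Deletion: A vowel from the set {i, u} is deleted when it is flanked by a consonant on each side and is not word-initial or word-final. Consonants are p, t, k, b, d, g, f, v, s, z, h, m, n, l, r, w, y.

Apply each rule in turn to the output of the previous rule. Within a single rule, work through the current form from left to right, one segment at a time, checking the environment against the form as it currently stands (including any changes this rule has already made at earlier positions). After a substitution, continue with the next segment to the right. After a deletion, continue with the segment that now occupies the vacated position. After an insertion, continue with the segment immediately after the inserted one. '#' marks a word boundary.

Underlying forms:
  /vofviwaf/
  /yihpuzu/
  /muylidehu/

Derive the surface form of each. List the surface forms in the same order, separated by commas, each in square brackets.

[vovwaf], [yhpzu], [myldehu]

/vofviwaf/:
  Rule 1 Regressive Voicing Assimilation: [vofviwaf] → [vovviwaf]
  Rule 2 Degemination: [vovviwaf] → [voviwaf]
  Rule 3 Voicing Between Vowels: no change — [voviwaf]
  Rule 4 Medial Vowel Deletion: [voviwaf] → [vovwaf]
/yihpuzu/:
  Rule 1 Regressive Voicing Assimilation: no change — [yihpuzu]
  Rule 2 Degemination: no change — [yihpuzu]
  Rule 3 Voicing Between Vowels: no change — [yihpuzu]
  Rule 4 Medial Vowel Deletion: [yihpuzu] → [yhpzu]
/muylidehu/:
  Rule 1 Regressive Voicing Assimilation: no change — [muylidehu]
  Rule 2 Degemination: no change — [muylidehu]
  Rule 3 Voicing Between Vowels: no change — [muylidehu]
  Rule 4 Medial Vowel Deletion: [muylidehu] → [myldehu]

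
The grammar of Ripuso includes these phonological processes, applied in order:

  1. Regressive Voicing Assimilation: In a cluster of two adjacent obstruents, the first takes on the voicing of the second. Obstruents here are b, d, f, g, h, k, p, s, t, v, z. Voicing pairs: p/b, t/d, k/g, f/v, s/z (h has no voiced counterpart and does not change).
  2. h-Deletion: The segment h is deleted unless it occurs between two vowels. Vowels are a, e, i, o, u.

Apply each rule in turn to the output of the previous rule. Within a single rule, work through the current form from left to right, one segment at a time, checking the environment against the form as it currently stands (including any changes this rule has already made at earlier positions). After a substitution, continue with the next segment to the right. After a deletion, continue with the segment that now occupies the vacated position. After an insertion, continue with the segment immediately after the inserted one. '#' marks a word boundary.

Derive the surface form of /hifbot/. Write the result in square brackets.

[ivbot]

1 Regressive Voicing Assimilation: [hifbot] → [hivbot]
2 h-Deletion: [hivbot] → [ivbot]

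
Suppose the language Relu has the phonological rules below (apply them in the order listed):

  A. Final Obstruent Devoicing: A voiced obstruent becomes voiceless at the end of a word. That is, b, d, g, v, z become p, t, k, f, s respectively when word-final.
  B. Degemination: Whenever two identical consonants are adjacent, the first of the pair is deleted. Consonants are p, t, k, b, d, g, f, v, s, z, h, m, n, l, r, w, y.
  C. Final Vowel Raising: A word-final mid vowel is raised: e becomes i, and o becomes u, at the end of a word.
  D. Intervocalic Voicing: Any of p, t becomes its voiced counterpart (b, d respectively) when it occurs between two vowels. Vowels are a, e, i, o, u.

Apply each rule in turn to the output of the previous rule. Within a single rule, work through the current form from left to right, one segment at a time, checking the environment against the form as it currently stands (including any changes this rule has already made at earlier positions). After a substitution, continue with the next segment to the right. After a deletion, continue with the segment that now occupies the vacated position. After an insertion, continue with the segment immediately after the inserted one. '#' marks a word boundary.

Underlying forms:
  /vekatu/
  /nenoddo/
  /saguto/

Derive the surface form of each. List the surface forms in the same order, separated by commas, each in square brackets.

/vekatu/:
  A Final Obstruent Devoicing: no change — [vekatu]
  B Degemination: no change — [vekatu]
  C Final Vowel Raising: no change — [vekatu]
  D Intervocalic Voicing: [vekatu] → [vekadu]
/nenoddo/:
  A Final Obstruent Devoicing: no change — [nenoddo]
  B Degemination: [nenoddo] → [nenodo]
  C Final Vowel Raising: [nenodo] → [nenodu]
  D Intervocalic Voicing: no change — [nenodu]
/saguto/:
  A Final Obstruent Devoicing: no change — [saguto]
  B Degemination: no change — [saguto]
  C Final Vowel Raising: [saguto] → [sagutu]
  D Intervocalic Voicing: [sagutu] → [sagudu]

[vekadu], [nenodu], [sagudu]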